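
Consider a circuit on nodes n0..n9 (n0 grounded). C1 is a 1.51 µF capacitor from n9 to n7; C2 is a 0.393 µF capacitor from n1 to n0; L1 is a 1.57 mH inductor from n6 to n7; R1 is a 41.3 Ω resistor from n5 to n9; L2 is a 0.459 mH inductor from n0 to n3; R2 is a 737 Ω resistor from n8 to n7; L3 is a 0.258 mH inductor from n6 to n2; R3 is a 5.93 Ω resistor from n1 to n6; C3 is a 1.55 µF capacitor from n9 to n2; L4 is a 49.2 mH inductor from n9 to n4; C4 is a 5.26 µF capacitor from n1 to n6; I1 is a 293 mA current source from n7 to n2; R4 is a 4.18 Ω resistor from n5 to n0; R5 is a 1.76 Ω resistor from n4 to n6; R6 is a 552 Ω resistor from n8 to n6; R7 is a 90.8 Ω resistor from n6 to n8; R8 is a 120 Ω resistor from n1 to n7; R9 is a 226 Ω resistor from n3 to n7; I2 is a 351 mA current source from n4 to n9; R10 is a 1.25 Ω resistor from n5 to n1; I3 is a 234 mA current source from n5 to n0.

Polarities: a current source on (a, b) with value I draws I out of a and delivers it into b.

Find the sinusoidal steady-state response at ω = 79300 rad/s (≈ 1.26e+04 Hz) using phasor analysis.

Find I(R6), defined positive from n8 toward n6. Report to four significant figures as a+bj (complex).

0.0003156+0.001419j A

MNA unknowns: 9 node voltages V₁..V_9
C1: Y=0.000+0.1197j on G[9,7]
C2: Y=0.000+0.03116j on G[1,0]
L1: Y=0.000-0.008032j on G[6,7]
R1: Y=0.02421+0.000j on G[5,9]
L2: Y=0.000-0.02747j on G[0,3]
R2: Y=0.001357+0.000j on G[8,7]
L3: Y=0.000-0.04888j on G[6,2]
R3: Y=0.1686+0.000j on G[1,6]
C3: Y=0.000+0.1229j on G[9,2]
L4: Y=0.000-0.0002563j on G[9,4]
C4: Y=0.000+0.4171j on G[1,6]
I1: z[7]−=0.293, z[2]+=0.293
R4: Y=0.2392+0.000j on G[5,0]
R5: Y=0.5682+0.000j on G[4,6]
R6: Y=0.001812+0.000j on G[8,6]
R7: Y=0.01101+0.000j on G[6,8]
R8: Y=0.008333+0.000j on G[1,7]
R9: Y=0.004425+0.000j on G[3,7]
I2: z[4]−=0.351, z[9]+=0.351
R10: Y=0.8000+0.000j on G[5,1]
I3: z[5]−=0.234, z[0]+=0.234
solve → V1=-1.100-0.1467j, V2=2.769+4.199j, V3=-1.250+0.2356j, V4=-2.224-0.1926j, V5=-1.024-0.0002341j, V6=-1.608-0.1911j, V7=0.2129+7.997j, V8=-1.434+0.5923j, V9=1.028+4.837j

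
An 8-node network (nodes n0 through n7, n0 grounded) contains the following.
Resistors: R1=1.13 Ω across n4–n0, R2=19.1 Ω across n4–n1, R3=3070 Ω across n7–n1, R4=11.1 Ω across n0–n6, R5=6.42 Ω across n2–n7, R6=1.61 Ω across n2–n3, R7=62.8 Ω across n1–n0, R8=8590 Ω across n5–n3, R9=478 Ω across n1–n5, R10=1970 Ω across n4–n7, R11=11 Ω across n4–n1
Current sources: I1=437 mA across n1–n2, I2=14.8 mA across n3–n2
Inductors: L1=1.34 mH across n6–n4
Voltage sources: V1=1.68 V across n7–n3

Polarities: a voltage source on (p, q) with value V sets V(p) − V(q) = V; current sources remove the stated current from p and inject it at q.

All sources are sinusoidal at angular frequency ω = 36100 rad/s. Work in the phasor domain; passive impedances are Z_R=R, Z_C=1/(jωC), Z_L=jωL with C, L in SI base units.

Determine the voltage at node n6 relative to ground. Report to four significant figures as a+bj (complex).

0.001422-0.005635j V

Element admittances at ω=36100 rad/s:
  Y(R1) = 0.8850+0.000j S between n4,n0
  I1: injects 0.437 A into n2 (from n1)
  Y(R2) = 0.05236+0.000j S between n4,n1
  Y(R3) = 0.0003257+0.000j S between n7,n1
  Y(R4) = 0.09009+0.000j S between n0,n6
  Y(R5) = 0.1558+0.000j S between n2,n7
  Y(R6) = 0.6211+0.000j S between n2,n3
  Y(R7) = 0.01592+0.000j S between n1,n0
  Y(L1) = 0.000-0.02067j S between n6,n4
  Y(R8) = 0.0001164+0.000j S between n5,n3
  I2: injects 0.0148 A into n2 (from n3)
  Y(R9) = 0.002092+0.000j S between n1,n5
  Y(R10) = 0.0005076+0.000j S between n4,n7
  Y(R11) = 0.09091+0.000j S between n4,n1
  V1: constraint V(n7)−V(n3) = 1.68
Assemble and solve the 8×8 MNA system:
  V(n1)=-1.452+0.0005081j  V(n2)=461.9+0.0005384j  V(n3)=461.0+0.0005384j  V(n4)=0.02598+0.0005645j  V(n5)=22.92+0.0005097j  V(n6)=0.001422-0.005635j  V(n7)=462.6+0.0005384j
  i(V1)=-0.5046+3.345e-09j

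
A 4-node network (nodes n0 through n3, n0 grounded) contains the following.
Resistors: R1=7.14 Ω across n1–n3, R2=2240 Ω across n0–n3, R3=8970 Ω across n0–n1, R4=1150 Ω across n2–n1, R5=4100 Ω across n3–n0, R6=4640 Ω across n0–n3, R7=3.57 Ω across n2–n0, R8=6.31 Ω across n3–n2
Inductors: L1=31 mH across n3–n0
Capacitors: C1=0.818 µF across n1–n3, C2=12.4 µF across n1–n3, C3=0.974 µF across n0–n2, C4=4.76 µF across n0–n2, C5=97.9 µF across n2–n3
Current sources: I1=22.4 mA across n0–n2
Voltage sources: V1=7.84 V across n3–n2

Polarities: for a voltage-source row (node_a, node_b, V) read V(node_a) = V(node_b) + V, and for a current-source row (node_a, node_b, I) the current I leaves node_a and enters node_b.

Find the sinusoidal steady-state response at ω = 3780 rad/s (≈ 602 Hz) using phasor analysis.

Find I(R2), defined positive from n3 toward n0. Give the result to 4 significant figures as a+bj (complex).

Element admittances at ω=3780 rad/s:
  Y(R1) = 0.1401+0.000j S between n1,n3
  Y(L1) = 0.000-0.008534j S between n3,n0
  Y(R2) = 0.0004464+0.000j S between n0,n3
  Y(C1) = 0.000+0.003092j S between n1,n3
  Y(R3) = 0.0001115+0.000j S between n0,n1
  Y(R4) = 0.0008696+0.000j S between n2,n1
  Y(R5) = 0.0002439+0.000j S between n3,n0
  Y(R6) = 0.0002155+0.000j S between n0,n3
  Y(C2) = 0.000+0.04687j S between n1,n3
  Y(R7) = 0.2801+0.000j S between n2,n0
  Y(C3) = 0.000+0.003682j S between n0,n2
  Y(C4) = 0.000+0.01799j S between n0,n2
  Y(R8) = 0.1585+0.000j S between n3,n2
  Y(C5) = 0.000+0.3701j S between n2,n3
  I1: injects 0.0224 A into n2 (from n0)
  V1: constraint V(n3)−V(n2) = 7.84
Assemble and solve the 4×4 MNA system:
  V(n1)=7.854+0.2521j  V(n2)=0.06231+0.2351j  V(n3)=7.902+0.2351j
  i(V1)=-1.259-2.834j

0.003528+0.0001049j A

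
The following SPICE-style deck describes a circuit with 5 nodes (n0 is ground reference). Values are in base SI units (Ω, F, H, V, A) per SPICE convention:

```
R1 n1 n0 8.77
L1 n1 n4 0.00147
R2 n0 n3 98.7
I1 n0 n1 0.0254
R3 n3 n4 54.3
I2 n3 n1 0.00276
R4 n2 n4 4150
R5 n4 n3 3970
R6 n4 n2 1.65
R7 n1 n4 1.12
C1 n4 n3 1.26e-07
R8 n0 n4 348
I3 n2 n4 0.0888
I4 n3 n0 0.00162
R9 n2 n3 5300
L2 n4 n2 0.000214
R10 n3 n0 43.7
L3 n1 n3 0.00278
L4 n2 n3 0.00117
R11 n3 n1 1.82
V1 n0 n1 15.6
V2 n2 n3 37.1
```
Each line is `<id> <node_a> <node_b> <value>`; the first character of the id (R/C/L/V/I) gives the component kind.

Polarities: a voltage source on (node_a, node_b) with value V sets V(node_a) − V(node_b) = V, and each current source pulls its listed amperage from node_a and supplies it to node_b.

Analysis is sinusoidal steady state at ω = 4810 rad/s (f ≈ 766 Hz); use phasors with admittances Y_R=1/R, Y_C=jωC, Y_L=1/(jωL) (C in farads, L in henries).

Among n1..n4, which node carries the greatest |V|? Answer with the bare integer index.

Apply KCL at each of the 4 non-ground nodes and solve the resulting linear system.
Node n1: branches {R1, L1, I1, I2, R7, L3, R11, V1} → V_1 = -15.60+0.000j
Node n2: branches {R4, R6, I3, R9, L2, L4, V2} → V_2 = 4.114+4.055j
Node n3: branches {R2, R3, I2, R5, C1, I4, R9, R10, L3, L4, R11, V2} → V_3 = -32.99+4.055j
Node n4: branches {L1, R3, R4, R5, R6, R7, C1, R8, I3, L2} → V_4 = -3.665-2.204j
Source currents: i(V1)=-2.902+0.1276j, i(V2)=-10.89+10.35j

3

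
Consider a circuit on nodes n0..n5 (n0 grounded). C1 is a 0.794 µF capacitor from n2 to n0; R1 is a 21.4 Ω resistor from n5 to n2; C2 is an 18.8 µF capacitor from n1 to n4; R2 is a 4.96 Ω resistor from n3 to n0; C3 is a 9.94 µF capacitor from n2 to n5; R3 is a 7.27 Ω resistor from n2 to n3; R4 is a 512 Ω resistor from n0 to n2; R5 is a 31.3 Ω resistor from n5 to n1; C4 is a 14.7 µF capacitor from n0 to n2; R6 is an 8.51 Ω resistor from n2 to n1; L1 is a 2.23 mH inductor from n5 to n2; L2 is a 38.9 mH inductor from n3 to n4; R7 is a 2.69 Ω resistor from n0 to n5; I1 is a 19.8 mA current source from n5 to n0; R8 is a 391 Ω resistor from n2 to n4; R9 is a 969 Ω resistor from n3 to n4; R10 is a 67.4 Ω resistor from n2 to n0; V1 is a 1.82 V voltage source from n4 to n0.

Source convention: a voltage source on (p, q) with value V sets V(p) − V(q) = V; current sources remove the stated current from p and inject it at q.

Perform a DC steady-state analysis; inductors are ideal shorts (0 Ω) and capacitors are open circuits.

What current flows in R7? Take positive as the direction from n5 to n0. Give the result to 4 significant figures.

0.1654 A

MNA unknowns: 5 node voltages V₁..V_5 plus 3 source currents (L1, L2, V1)
C1: Y=0.000 on G[2,0]
R1: Y=0.04673 on G[5,2]
C2: Y=0.000 on G[1,4]
R2: Y=0.2016 on G[3,0]
C3: Y=0.000 on G[2,5]
R3: Y=0.1376 on G[2,3]
R4: Y=0.001953 on G[0,2]
R5: Y=0.03195 on G[5,1]
C4: Y=0.000 on G[0,2]
R6: Y=0.1175 on G[2,1]
L1: row V5−V2=0, i_L1 at 5,2
L2: row V3−V4=0, i_L2 at 3,4
R7: Y=0.3717 on G[0,5]
I1: z[5]−=0.0198, z[0]+=0.0198
R8: Y=0.002558 on G[2,4]
R9: Y=0.001032 on G[3,4]
R10: Y=0.01484 on G[2,0]
V1: row V4−V0=1.82, i_V1 at 4,0
solve → V1=0.4449, V2=0.4449, V3=1.820, V4=1.820, V5=0.4449
aux → i_L1=-0.1852, i_L2=-0.5561, i_V1=-0.5596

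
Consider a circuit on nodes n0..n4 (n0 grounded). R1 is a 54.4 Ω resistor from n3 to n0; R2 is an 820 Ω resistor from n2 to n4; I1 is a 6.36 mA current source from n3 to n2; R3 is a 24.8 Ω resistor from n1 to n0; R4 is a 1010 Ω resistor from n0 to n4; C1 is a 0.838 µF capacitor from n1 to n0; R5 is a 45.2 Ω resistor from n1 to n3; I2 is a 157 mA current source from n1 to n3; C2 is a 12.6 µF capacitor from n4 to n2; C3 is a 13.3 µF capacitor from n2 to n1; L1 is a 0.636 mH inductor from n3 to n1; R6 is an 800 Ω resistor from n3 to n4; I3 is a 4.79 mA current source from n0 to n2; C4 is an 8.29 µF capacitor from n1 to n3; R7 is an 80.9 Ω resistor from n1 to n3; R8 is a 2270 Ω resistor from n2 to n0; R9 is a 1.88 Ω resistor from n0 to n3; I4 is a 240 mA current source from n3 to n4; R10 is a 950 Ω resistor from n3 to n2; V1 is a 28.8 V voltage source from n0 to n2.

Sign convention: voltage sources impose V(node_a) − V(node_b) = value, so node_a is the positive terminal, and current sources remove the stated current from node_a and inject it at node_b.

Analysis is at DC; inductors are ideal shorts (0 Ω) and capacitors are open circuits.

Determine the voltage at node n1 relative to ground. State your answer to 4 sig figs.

Element admittances at DC:
  Y(R1) = 0.01838 S between n3,n0
  Y(R2) = 0.001220 S between n2,n4
  I1: injects 0.00636 A into n2 (from n3)
  Y(R3) = 0.04032 S between n1,n0
  Y(R4) = 0.0009901 S between n0,n4
  Y(C1) = 0.000 S between n1,n0
  Y(R5) = 0.02212 S between n1,n3
  I2: injects 0.157 A into n3 (from n1)
  Y(C2) = 0.000 S between n4,n2
  Y(C3) = 0.000 S between n2,n1
  L1: short n3↔n1 (DC inductor)
  Y(R6) = 0.001250 S between n3,n4
  I3: injects 0.00479 A into n2 (from n0)
  Y(C4) = 0.000 S between n1,n3
  Y(R7) = 0.01236 S between n1,n3
  Y(R8) = 0.0004405 S between n2,n0
  Y(R9) = 0.5319 S between n0,n3
  I4: injects 0.24 A into n4 (from n3)
  Y(R10) = 0.001053 S between n3,n2
  V1: constraint V(n0)−V(n2) = 28.8
Assemble and solve the 6×6 MNA system:
  V(n1)=-0.3420  V(n2)=-28.80  V(n3)=-0.3420  V(n4)=59.10
  i(L1)=0.1432  i(V1)=-0.1610

-0.3420 V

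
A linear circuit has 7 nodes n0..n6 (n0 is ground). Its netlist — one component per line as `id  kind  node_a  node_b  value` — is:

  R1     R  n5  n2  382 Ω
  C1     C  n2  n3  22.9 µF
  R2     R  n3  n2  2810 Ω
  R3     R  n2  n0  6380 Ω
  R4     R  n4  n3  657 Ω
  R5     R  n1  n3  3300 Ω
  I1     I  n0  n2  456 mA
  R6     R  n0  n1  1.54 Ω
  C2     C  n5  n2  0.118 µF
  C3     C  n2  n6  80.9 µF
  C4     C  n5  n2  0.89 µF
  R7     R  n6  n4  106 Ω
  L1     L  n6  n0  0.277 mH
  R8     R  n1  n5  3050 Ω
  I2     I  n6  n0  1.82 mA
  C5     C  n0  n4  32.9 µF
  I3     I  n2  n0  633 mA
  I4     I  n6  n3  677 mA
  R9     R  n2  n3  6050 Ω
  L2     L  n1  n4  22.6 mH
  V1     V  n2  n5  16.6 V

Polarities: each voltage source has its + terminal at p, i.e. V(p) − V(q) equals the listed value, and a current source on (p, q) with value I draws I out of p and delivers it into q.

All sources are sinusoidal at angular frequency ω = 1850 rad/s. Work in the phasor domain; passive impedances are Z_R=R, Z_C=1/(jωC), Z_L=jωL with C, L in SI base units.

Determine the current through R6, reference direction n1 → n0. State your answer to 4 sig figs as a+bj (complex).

MNA unknowns: 6 node voltages V₁..V_6 plus 1 source current (V1)
R1: Y=0.002618+0.000j on G[5,2]
C1: Y=0.000+0.04236j on G[2,3]
R2: Y=0.0003559+0.000j on G[3,2]
R3: Y=0.0001567+0.000j on G[2,0]
R4: Y=0.001522+0.000j on G[4,3]
R5: Y=0.0003030+0.000j on G[1,3]
I1: z[0]−=0.456, z[2]+=0.456
R6: Y=0.6494+0.000j on G[0,1]
C2: Y=0.000+0.0002183j on G[5,2]
C3: Y=0.000+0.1497j on G[2,6]
C4: Y=0.000+0.001646j on G[5,2]
R7: Y=0.009434+0.000j on G[6,4]
L1: Y=0.000-1.951j on G[6,0]
R8: Y=0.0003279+0.000j on G[1,5]
I2: z[6]−=0.00182, z[0]+=0.00182
C5: Y=0.000+0.06087j on G[0,4]
I3: z[2]−=0.633, z[0]+=0.633
I4: z[6]−=0.677, z[3]+=0.677
R9: Y=0.0001653+0.000j on G[2,3]
L2: Y=0.000-0.02392j on G[1,4]
V1: row V2−V5=16.6, i_V1 at 2,5
solve → V1=-0.01827+0.01536j, V2=0.2264-3.448j, V3=1.245-19.34j, V4=-0.7279-0.2725j, V5=-16.37-3.448j, V6=-0.01787-0.09407j
aux → i_V1=-0.04882-0.03209j

-0.01187+0.009974j A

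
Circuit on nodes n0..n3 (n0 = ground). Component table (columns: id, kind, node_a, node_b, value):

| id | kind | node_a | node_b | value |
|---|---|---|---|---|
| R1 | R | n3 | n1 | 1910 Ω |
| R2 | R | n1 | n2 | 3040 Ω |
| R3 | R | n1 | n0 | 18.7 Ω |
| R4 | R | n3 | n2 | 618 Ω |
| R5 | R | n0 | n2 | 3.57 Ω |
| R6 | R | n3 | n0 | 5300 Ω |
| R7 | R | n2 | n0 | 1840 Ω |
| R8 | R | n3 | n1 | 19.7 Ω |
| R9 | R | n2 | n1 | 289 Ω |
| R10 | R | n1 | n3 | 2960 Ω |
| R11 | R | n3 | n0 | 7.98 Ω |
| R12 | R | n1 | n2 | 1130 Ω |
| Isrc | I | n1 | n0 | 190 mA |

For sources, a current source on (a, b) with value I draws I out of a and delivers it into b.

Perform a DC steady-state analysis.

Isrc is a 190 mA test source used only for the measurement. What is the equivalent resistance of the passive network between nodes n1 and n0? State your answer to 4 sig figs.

MNA unknowns: 3 node voltages V₁..V_3
R1: Y=0.0005236 on G[3,1]
R2: Y=0.0003289 on G[1,2]
R3: Y=0.05348 on G[1,0]
R4: Y=0.001618 on G[3,2]
R5: Y=0.2801 on G[0,2]
R6: Y=0.0001887 on G[3,0]
R7: Y=0.0005435 on G[2,0]
R8: Y=0.05076 on G[3,1]
R9: Y=0.003460 on G[2,1]
R10: Y=0.0003378 on G[1,3]
R11: Y=0.1253 on G[3,0]
R12: Y=0.0008850 on G[1,2]
Isrc: z[1]−=0.19, z[0]+=0.19
solve → V1=-2.005, V2=-0.03592, V3=-0.5793

R_eq = 10.55 Ω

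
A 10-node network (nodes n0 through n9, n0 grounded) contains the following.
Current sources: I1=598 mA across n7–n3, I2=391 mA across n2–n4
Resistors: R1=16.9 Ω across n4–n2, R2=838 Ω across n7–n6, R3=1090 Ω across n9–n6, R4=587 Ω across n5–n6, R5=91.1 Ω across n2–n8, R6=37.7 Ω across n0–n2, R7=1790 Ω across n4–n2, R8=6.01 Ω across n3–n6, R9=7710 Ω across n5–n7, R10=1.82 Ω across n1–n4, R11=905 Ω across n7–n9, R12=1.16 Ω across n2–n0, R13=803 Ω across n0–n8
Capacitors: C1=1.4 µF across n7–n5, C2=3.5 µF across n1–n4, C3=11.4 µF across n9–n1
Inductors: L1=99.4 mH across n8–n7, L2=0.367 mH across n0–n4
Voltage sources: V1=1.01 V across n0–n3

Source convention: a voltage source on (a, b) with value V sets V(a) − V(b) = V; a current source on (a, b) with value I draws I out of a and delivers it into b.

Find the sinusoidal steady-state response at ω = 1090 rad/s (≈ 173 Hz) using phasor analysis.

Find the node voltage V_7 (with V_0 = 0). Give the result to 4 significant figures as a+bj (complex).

MNA unknowns: 9 node voltages V₁..V_9 plus 1 source current (V1)
I1: z[7]−=0.598, z[3]+=0.598
I2: z[2]−=0.391, z[4]+=0.391
R1: Y=0.05917+0.000j on G[4,2]
R2: Y=0.001193+0.000j on G[7,6]
C1: Y=0.000+0.001526j on G[7,5]
L1: Y=0.000-0.009230j on G[8,7]
R3: Y=0.0009174+0.000j on G[9,6]
R4: Y=0.001704+0.000j on G[5,6]
R5: Y=0.01098+0.000j on G[2,8]
R6: Y=0.02653+0.000j on G[0,2]
R7: Y=0.0005587+0.000j on G[4,2]
R8: Y=0.1664+0.000j on G[3,6]
C2: Y=0.000+0.003815j on G[1,4]
R9: Y=0.0001297+0.000j on G[5,7]
R10: Y=0.5495+0.000j on G[1,4]
C3: Y=0.000+0.01243j on G[9,1]
R11: Y=0.001105+0.000j on G[7,9]
R12: Y=0.8621+0.000j on G[2,0]
R13: Y=0.001245+0.000j on G[0,8]
L2: Y=0.000-2.500j on G[0,4]
V1: row V0−V3=1.01, i_V1 at 0,3
solve → V1=-0.08113+0.02282j, V2=-0.8481+0.1578j, V3=-1.010+0.000j, V4=0.01910+0.1138j, V5=-9.434-41.86j, V6=-1.496-0.6541j, V7=-55.85-36.94j, V8=-38.60+13.17j, V9=-4.135+4.427j
aux → i_V1=-0.5172+0.1088j

-55.85-36.94j V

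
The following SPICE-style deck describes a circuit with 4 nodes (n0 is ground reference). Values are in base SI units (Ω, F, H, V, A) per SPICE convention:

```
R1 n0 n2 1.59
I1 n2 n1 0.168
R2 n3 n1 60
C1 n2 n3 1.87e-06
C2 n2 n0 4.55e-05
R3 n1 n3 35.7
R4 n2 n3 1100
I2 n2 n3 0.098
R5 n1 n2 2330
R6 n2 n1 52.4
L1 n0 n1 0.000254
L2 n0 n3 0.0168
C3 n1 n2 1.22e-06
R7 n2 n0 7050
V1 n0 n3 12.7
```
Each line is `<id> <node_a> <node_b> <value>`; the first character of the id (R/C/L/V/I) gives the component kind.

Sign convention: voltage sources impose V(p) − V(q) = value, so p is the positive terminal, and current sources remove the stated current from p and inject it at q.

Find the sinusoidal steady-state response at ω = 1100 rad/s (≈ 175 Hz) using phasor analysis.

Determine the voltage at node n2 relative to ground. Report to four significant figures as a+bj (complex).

-0.4278-0.008440j V

Apply KCL at each of the 3 non-ground nodes and solve the resulting linear system.
Node n1: branches {I1, R2, R3, R5, R6, L1, C3} → V_1 = -0.001838-0.1139j
Node n2: branches {R1, I1, C1, C2, R4, I2, R5, R6, C3, R7} → V_2 = -0.4278-0.008440j
Node n3: branches {R2, C1, R3, R4, I2, L2, V1} → V_3 = -12.70+0.000j
Source currents: i(V1)=-0.6765+0.6671j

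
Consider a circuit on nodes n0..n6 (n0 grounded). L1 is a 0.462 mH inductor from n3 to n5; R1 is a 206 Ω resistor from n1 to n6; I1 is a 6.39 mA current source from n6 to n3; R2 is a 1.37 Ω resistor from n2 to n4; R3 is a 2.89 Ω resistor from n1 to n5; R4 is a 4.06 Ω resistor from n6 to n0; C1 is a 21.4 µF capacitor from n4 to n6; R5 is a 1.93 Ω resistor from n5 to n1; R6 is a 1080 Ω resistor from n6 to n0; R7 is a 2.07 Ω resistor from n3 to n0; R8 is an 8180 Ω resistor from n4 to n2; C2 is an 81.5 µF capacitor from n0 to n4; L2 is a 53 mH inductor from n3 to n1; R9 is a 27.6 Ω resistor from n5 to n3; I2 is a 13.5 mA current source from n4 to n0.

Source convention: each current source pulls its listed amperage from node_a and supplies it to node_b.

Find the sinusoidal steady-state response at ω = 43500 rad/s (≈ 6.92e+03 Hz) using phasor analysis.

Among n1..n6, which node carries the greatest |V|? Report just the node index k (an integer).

Apply KCL at each of the 6 non-ground nodes and solve the resulting linear system.
Node n1: branches {R1, R3, R5, L2} → V_1 = 0.01156-0.0002774j
Node n2: branches {R2, R8} → V_2 = -0.0007897+0.005325j
Node n3: branches {L1, I1, R7, L2, R9} → V_3 = 0.01307+0.0001143j
Node n4: branches {R2, C1, R8, C2, I2} → V_4 = -0.0007897+0.005325j
Node n5: branches {L1, R3, R5, R9} → V_5 = 0.01164-0.0003405j
Node n6: branches {R1, I1, R4, C1, R6} → V_6 = -0.003797+0.01110j

3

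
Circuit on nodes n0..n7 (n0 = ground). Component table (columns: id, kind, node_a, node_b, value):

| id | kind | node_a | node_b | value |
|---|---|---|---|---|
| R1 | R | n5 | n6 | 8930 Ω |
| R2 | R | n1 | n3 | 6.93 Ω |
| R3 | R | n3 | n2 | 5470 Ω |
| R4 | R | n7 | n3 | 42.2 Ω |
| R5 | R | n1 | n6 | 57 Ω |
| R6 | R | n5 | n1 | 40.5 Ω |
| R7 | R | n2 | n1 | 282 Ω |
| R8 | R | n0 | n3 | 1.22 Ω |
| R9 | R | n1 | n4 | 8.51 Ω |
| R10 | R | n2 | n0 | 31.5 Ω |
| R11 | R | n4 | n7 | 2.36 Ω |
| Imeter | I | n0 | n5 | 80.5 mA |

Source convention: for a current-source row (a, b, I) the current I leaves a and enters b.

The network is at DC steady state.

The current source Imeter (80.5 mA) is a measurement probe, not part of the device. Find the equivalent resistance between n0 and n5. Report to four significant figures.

Element admittances at DC:
  Y(R1) = 0.0001120 S between n5,n6
  Y(R2) = 0.1443 S between n1,n3
  Y(R3) = 0.0001828 S between n3,n2
  Y(R4) = 0.02370 S between n7,n3
  Y(R5) = 0.01754 S between n1,n6
  Y(R6) = 0.02469 S between n5,n1
  Y(R7) = 0.003546 S between n2,n1
  Y(R8) = 0.8197 S between n0,n3
  Y(R9) = 0.1175 S between n1,n4
  Y(R10) = 0.03175 S between n2,n0
  Y(R11) = 0.4237 S between n4,n7
  Imeter: injects 0.0805 A into n5 (from n0)
Assemble and solve the 7×7 MNA system:
  V(n1)=0.5781  V(n2)=0.05828  V(n3)=0.09595  V(n4)=0.5008  V(n5)=3.824  V(n6)=0.5987  V(n7)=0.4793

R_eq = 47.50 Ω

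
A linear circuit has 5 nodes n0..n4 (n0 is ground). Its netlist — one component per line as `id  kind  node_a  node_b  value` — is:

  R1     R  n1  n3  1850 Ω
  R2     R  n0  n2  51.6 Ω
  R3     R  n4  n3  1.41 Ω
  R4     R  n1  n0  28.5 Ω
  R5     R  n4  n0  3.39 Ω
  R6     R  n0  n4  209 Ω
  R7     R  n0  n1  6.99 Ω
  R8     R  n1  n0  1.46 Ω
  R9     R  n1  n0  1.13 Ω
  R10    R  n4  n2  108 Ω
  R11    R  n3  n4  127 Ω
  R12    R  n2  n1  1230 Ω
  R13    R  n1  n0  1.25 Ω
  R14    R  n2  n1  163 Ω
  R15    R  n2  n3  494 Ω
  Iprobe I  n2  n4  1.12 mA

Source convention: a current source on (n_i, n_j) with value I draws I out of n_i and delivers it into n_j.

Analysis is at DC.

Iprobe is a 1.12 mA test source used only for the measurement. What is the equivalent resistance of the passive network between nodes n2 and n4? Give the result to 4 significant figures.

R_eq = 28.19 Ω

MNA unknowns: 4 node voltages V₁..V_4
R1: Y=0.0005405 on G[1,3]
R2: Y=0.01938 on G[0,2]
R3: Y=0.7092 on G[4,3]
R4: Y=0.03509 on G[1,0]
R5: Y=0.2950 on G[4,0]
R6: Y=0.004785 on G[0,4]
R7: Y=0.1431 on G[0,1]
R8: Y=0.6849 on G[1,0]
R9: Y=0.8850 on G[1,0]
R10: Y=0.009259 on G[4,2]
R11: Y=0.007874 on G[3,4]
R12: Y=0.0008130 on G[2,1]
R13: Y=0.8000 on G[1,0]
R14: Y=0.006135 on G[2,1]
R15: Y=0.002024 on G[2,3]
Iprobe: z[2]−=0.00112, z[4]+=0.00112
solve → V1=-7.842e-05, V2=-0.02903, V3=0.002453, V4=0.002544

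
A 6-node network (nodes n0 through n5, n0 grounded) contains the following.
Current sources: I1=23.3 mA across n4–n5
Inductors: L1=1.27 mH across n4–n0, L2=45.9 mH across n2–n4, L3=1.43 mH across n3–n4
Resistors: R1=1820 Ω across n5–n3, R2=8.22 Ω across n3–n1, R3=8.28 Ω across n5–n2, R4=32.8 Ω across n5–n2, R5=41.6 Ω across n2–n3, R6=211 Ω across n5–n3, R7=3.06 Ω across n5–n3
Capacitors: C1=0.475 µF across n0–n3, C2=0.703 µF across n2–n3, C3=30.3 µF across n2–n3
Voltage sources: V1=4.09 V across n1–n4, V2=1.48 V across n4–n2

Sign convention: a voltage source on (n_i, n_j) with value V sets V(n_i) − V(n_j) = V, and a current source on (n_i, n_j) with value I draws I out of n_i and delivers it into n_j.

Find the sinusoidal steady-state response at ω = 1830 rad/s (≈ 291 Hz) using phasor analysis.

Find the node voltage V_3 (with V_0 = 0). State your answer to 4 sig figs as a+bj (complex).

Element admittances at ω=1830 rad/s:
  I1: injects 0.0233 A into n5 (from n4)
  Y(L1) = 0.000-0.4303j S between n4,n0
  Y(L2) = 0.000-0.01191j S between n2,n4
  Y(R1) = 0.0005495+0.000j S between n5,n3
  Y(C1) = 0.000+0.0008693j S between n0,n3
  Y(L3) = 0.000-0.3821j S between n3,n4
  Y(C2) = 0.000+0.001286j S between n2,n3
  Y(R2) = 0.1217+0.000j S between n3,n1
  Y(R3) = 0.1208+0.000j S between n5,n2
  Y(R4) = 0.03049+0.000j S between n5,n2
  Y(R5) = 0.02404+0.000j S between n2,n3
  Y(C3) = 0.000+0.05545j S between n2,n3
  Y(R6) = 0.004739+0.000j S between n5,n3
  Y(R7) = 0.3268+0.000j S between n5,n3
  V1: constraint V(n1)−V(n4) = 4.09
  V2: constraint V(n4)−V(n2) = 1.48
Assemble and solve the 7×7 MNA system:
  V(n1)=4.091+0.001017j  V(n2)=-1.479+0.001017j  V(n3)=0.6466+0.5036j  V(n4)=0.001306+0.001017j  V(n5)=0.02973+0.3463j
  i(V1)=-0.4191+0.06114j  i(V2)=-0.2507-0.1673j

0.6466+0.5036j V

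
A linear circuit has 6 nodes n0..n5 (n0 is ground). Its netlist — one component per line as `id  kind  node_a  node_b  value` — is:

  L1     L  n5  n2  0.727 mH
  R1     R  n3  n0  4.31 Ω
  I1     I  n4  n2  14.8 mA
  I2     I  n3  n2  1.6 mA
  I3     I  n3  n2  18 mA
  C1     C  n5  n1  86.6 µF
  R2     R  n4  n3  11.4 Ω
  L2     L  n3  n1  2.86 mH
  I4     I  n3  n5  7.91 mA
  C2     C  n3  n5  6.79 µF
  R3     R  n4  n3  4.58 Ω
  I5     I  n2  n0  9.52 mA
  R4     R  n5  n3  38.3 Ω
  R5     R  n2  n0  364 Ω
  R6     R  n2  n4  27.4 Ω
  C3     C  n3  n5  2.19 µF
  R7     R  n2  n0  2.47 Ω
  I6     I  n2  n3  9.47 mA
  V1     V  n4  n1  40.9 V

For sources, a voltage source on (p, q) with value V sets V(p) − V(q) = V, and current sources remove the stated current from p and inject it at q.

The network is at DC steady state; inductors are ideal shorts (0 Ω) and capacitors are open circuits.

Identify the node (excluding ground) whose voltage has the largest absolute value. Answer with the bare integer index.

4

MNA unknowns: 5 node voltages V₁..V_5 plus 3 source currents (L1, L2, V1)
L1: row V5−V2=0, i_L1 at 5,2
R1: Y=0.2320 on G[3,0]
I1: z[4]−=0.0148, z[2]+=0.0148
I2: z[3]−=0.0016, z[2]+=0.0016
I3: z[3]−=0.018, z[2]+=0.018
C1: Y=0.000 on G[5,1]
R2: Y=0.08772 on G[4,3]
L2: row V3−V1=0, i_L2 at 3,1
I4: z[3]−=0.00791, z[5]+=0.00791
C2: Y=0.000 on G[3,5]
R3: Y=0.2183 on G[4,3]
I5: z[2]−=0.00952, z[0]+=0.00952
R4: Y=0.02611 on G[5,3]
R5: Y=0.002747 on G[2,0]
R6: Y=0.03650 on G[2,4]
C3: Y=0.000 on G[3,5]
R7: Y=0.4049 on G[2,0]
I6: z[2]−=0.00947, z[3]+=0.00947
V1: row V4−V1=40.9, i_V1 at 4,1
solve → V1=-4.624, V2=2.609, V3=-4.624, V4=36.28, V5=2.609
aux → i_L1=-0.1809, i_L2=13.76, i_V1=-13.76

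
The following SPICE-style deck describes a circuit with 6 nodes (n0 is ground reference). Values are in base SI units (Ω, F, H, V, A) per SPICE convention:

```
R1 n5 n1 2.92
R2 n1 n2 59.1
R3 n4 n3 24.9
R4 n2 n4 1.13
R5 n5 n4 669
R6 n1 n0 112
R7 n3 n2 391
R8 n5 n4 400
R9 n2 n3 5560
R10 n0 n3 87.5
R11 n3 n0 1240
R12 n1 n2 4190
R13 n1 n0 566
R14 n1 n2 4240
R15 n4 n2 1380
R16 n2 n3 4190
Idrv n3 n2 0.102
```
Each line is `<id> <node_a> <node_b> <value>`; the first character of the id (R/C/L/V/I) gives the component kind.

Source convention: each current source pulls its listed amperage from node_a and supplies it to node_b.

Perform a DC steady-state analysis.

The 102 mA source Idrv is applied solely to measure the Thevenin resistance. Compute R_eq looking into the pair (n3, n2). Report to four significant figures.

MNA unknowns: 5 node voltages V₁..V_5
R1: Y=0.3425 on G[5,1]
R2: Y=0.01692 on G[1,2]
R3: Y=0.04016 on G[4,3]
R4: Y=0.8850 on G[2,4]
R5: Y=0.001495 on G[5,4]
R6: Y=0.008929 on G[1,0]
R7: Y=0.002558 on G[3,2]
R8: Y=0.002500 on G[5,4]
R9: Y=0.0001799 on G[2,3]
R10: Y=0.01143 on G[0,3]
R11: Y=0.0008065 on G[3,0]
R12: Y=0.0002387 on G[1,2]
R13: Y=0.001767 on G[1,0]
R14: Y=0.0002358 on G[1,2]
R15: Y=0.0007246 on G[4,2]
R16: Y=0.0002387 on G[2,3]
Idrv: z[3]−=0.102, z[2]+=0.102
solve → V1=0.9293, V2=1.413, V3=-0.8124, V4=1.315, V5=0.9338

R_eq = 21.82 Ω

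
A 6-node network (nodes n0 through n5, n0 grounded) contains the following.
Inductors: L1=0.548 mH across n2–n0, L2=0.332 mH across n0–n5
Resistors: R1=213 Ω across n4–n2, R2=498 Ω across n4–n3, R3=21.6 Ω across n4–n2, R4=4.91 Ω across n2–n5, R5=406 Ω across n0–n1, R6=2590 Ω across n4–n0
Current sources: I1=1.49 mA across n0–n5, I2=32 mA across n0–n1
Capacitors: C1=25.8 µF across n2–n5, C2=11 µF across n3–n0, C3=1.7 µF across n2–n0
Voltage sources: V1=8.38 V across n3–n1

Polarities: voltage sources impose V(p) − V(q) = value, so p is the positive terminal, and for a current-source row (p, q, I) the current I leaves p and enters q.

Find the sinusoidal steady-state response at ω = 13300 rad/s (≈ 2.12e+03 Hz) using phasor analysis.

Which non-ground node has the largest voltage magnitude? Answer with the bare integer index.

1

MNA unknowns: 5 node voltages V₁..V_5 plus 1 source current (V1)
L1: Y=0.000-0.1372j on G[2,0]
R1: Y=0.004695+0.000j on G[4,2]
R2: Y=0.002008+0.000j on G[4,3]
L2: Y=0.000-0.2265j on G[0,5]
R3: Y=0.04630+0.000j on G[4,2]
I1: z[0]−=0.00149, z[5]+=0.00149
R4: Y=0.2037+0.000j on G[2,5]
C1: Y=0.000+0.3431j on G[2,5]
I2: z[0]−=0.032, z[1]+=0.032
R5: Y=0.002463+0.000j on G[0,1]
C2: Y=0.000+0.1463j on G[3,0]
R6: Y=0.0003861+0.000j on G[4,0]
C3: Y=0.000+0.02261j on G[2,0]
V1: row V3−V1=8.38, i_V1 at 3,1
solve → V1=-8.369-0.3595j, V2=0.0007369+0.004634j, V3=0.01086-0.3595j, V4=0.001112-0.009095j, V5=0.002718+0.004319j
aux → i_V1=-0.05261-0.0008855j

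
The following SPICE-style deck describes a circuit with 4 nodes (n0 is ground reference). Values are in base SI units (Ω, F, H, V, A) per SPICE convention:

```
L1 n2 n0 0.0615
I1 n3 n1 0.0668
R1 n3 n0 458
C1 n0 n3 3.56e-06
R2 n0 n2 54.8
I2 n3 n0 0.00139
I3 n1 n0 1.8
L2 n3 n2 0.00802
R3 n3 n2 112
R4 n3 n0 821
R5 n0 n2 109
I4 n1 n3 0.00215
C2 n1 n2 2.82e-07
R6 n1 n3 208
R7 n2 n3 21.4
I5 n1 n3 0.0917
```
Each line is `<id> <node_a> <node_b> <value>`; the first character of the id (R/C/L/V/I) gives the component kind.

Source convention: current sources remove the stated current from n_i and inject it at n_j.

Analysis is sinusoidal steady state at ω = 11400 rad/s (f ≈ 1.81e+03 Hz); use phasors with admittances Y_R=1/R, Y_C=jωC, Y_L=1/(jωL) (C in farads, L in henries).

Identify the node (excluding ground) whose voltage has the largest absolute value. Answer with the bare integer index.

1

Apply KCL at each of the 3 non-ground nodes and solve the resulting linear system.
Node n1: branches {I1, I3, I4, C2, R6, I5} → V_1 = -265.2+203.6j
Node n2: branches {L1, R2, L2, R3, R5, C2, R7} → V_2 = -13.07+13.37j
Node n3: branches {I1, R1, C1, I2, L2, R3, R4, I4, R6, R7, I5} → V_3 = -12.43+34.98j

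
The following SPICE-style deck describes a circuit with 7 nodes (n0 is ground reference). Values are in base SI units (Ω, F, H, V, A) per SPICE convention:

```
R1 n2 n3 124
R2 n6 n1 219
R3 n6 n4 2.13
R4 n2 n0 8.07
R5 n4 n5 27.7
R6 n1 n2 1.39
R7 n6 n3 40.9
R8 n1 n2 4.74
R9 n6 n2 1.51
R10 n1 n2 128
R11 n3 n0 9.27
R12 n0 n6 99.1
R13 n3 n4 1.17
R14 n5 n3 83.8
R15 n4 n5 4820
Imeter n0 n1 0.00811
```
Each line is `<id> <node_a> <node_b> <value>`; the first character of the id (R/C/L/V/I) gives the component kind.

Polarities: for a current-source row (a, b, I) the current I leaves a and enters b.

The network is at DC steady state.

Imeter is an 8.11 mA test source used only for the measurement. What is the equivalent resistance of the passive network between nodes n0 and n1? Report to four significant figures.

R_eq = 5.930 Ω

MNA unknowns: 6 node voltages V₁..V_6
R1: Y=0.008065 on G[2,3]
R2: Y=0.004566 on G[6,1]
R3: Y=0.4695 on G[6,4]
R4: Y=0.1239 on G[2,0]
R5: Y=0.03610 on G[4,5]
R6: Y=0.7194 on G[1,2]
R7: Y=0.02445 on G[6,3]
R8: Y=0.2110 on G[1,2]
R9: Y=0.6623 on G[6,2]
R10: Y=0.007812 on G[1,2]
R11: Y=0.1079 on G[3,0]
R12: Y=0.01009 on G[0,6]
R13: Y=0.8547 on G[3,4]
R14: Y=0.01193 on G[5,3]
R15: Y=0.0002075 on G[4,5]
Imeter: z[0]−=0.00811, z[1]+=0.00811
solve → V1=0.04809, V2=0.03951, V3=0.02652, V4=0.02948, V5=0.02875, V6=0.03491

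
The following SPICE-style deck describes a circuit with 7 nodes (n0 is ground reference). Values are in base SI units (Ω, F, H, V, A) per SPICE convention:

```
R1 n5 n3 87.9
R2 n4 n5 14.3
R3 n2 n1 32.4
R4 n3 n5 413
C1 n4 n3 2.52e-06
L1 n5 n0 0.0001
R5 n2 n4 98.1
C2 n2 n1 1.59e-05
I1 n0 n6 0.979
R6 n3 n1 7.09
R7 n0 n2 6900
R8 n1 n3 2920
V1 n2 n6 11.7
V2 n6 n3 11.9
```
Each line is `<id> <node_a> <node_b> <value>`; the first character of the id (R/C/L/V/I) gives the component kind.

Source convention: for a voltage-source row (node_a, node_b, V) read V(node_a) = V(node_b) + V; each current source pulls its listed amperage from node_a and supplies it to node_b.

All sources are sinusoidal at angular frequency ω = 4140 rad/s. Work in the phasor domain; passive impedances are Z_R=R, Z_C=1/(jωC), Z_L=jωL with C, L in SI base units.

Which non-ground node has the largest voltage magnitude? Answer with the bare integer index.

2

Apply KCL at each of the 6 non-ground nodes and solve the resulting linear system.
Node n1: branches {R3, C2, R6, R8} → V_1 = 36.14-1.660j
Node n2: branches {R3, R5, C2, R7, V1} → V_2 = 53.05-8.119j
Node n3: branches {R1, R4, C1, R6, R8, V2} → V_3 = 29.45-8.119j
Node n4: branches {R2, C1, R5} → V_4 = 8.079+2.100j
Node n5: branches {R1, R2, R4, L1} → V_5 = -0.0004871+0.4021j
Node n6: branches {I1, V1, V2} → V_6 = 41.35-8.119j
Source currents: i(V1)=-1.413-0.8079j, i(V2)=-0.4340-0.8079j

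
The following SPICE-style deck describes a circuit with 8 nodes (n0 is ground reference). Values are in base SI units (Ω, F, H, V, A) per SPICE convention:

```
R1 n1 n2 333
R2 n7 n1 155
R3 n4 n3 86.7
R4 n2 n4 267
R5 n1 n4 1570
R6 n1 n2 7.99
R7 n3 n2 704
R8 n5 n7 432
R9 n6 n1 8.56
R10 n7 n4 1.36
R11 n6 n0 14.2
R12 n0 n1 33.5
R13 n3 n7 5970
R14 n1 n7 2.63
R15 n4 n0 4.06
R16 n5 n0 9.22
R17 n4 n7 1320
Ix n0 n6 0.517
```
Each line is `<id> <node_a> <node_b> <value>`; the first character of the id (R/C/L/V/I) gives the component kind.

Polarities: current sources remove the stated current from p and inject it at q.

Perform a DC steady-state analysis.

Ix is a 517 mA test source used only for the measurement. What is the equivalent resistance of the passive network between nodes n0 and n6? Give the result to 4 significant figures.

MNA unknowns: 7 node voltages V₁..V_7
R1: Y=0.003003 on G[1,2]
R2: Y=0.006452 on G[7,1]
R3: Y=0.01153 on G[4,3]
R4: Y=0.003745 on G[2,4]
R5: Y=0.0006369 on G[1,4]
R6: Y=0.1252 on G[1,2]
R7: Y=0.001420 on G[3,2]
R8: Y=0.002315 on G[5,7]
R9: Y=0.1168 on G[6,1]
R10: Y=0.7353 on G[7,4]
R11: Y=0.07042 on G[6,0]
R12: Y=0.02985 on G[0,1]
R13: Y=0.0001675 on G[3,7]
R14: Y=0.3802 on G[1,7]
R15: Y=0.2463 on G[4,0]
R16: Y=0.1085 on G[5,0]
R17: Y=0.0007576 on G[4,7]
Ix: z[0]−=0.517, z[6]+=0.517
solve → V1=1.604, V2=1.575, V3=0.9042, V4=0.8190, V5=0.02272, V6=3.762, V7=1.087

R_eq = 7.276 Ω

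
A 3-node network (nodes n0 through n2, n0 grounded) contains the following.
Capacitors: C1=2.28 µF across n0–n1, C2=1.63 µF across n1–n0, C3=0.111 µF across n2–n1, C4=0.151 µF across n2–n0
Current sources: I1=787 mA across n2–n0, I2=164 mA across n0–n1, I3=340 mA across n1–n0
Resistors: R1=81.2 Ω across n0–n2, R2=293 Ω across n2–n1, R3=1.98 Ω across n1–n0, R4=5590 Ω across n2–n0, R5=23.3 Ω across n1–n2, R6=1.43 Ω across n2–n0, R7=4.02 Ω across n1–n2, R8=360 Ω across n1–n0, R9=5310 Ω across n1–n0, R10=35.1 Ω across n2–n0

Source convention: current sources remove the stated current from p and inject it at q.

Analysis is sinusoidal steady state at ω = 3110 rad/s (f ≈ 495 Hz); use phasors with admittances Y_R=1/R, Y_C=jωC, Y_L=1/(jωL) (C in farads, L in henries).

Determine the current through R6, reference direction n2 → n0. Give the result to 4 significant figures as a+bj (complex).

-0.6425+0.002261j A

Element admittances at ω=3110 rad/s:
  Y(C1) = 0.000+0.007091j S between n0,n1
  I1: injects 0.787 A into n0 (from n2)
  Y(C2) = 0.000+0.005069j S between n1,n0
  Y(R1) = 0.01232+0.000j S between n0,n2
  Y(R2) = 0.003413+0.000j S between n2,n1
  Y(R3) = 0.5051+0.000j S between n1,n0
  Y(R4) = 0.0001789+0.000j S between n2,n0
  Y(R5) = 0.04292+0.000j S between n1,n2
  I2: injects 0.164 A into n1 (from n0)
  Y(R6) = 0.6993+0.000j S between n2,n0
  Y(R7) = 0.2488+0.000j S between n1,n2
  Y(R8) = 0.002778+0.000j S between n1,n0
  Y(R9) = 0.0001883+0.000j S between n1,n0
  Y(C3) = 0.000+0.0003452j S between n2,n1
  Y(R10) = 0.02849+0.000j S between n2,n0
  Y(C4) = 0.000+0.0004696j S between n2,n0
  I3: injects 0.34 A into n0 (from n1)
Assemble and solve the 2×2 MNA system:
  V(n1)=-0.5566+0.009460j  V(n2)=-0.9187+0.003234j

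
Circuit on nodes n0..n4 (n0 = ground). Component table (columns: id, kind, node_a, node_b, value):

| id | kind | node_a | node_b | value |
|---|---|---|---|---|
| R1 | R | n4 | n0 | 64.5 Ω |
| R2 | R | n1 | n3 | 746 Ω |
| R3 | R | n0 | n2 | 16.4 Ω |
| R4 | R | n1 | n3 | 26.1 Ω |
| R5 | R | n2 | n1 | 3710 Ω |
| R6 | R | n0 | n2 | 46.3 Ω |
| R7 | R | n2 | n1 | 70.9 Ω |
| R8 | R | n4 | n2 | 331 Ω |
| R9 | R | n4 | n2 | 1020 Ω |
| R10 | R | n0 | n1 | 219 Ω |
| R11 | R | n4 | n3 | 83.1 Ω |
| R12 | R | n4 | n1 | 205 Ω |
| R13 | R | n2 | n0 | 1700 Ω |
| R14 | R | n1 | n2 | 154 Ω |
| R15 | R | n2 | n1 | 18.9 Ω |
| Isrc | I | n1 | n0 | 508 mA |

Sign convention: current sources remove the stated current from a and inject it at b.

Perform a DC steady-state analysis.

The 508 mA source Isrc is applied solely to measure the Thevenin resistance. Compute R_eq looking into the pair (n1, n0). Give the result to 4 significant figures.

Apply KCL at each of the 4 non-ground nodes and solve the resulting linear system.
Node n1: branches {R2, R4, R5, R7, R10, R12, R14, R15, Isrc} → V_1 = -9.951
Node n2: branches {R3, R5, R6, R7, R8, R9, R13, R14, R15} → V_2 = -4.680
Node n3: branches {R2, R4, R11} → V_3 = -8.737
Node n4: branches {R1, R8, R9, R11, R12} → V_4 = -4.734

R_eq = 19.59 Ω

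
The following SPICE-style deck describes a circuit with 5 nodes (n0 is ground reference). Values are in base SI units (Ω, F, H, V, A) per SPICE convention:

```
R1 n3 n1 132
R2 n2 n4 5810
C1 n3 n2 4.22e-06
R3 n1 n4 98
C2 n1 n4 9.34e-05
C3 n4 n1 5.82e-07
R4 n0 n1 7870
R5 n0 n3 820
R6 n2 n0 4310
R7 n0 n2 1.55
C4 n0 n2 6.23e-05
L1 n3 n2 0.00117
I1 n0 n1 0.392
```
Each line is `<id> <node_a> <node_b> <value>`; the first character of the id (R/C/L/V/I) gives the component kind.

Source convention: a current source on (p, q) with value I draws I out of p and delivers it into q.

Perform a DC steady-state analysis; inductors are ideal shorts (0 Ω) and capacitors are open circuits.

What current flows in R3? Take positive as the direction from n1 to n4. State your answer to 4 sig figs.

0.008427 A

Element admittances at DC:
  Y(R1) = 0.007576 S between n3,n1
  Y(R2) = 0.0001721 S between n2,n4
  Y(C1) = 0.000 S between n3,n2
  Y(R3) = 0.01020 S between n1,n4
  Y(C2) = 0.000 S between n1,n4
  Y(C3) = 0.000 S between n4,n1
  Y(R4) = 0.0001271 S between n0,n1
  Y(R5) = 0.001220 S between n0,n3
  Y(R6) = 0.0002320 S between n2,n0
  Y(R7) = 0.6452 S between n0,n2
  Y(C4) = 0.000 S between n0,n2
  L1: short n3↔n2 (DC inductor)
  I1: injects 0.392 A into n1 (from n0)
Assemble and solve the 5×5 MNA system:
  V(n1)=50.38  V(n2)=0.5963  V(n3)=0.5963  V(n4)=49.56
  i(L1)=0.3764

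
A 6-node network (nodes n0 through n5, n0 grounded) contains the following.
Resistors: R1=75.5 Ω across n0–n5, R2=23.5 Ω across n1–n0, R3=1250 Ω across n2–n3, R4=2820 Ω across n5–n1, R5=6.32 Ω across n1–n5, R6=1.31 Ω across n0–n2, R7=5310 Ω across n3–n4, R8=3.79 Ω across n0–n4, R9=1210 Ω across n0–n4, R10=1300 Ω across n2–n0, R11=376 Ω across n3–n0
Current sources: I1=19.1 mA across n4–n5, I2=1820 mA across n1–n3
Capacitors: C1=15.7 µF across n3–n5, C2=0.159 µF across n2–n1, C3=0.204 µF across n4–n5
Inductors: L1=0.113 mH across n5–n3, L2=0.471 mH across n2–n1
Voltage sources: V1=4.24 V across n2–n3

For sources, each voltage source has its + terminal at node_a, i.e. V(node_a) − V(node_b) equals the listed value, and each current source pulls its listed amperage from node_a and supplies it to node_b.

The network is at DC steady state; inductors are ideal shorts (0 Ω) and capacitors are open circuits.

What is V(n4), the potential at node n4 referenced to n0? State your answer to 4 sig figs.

MNA unknowns: 5 node voltages V₁..V_5 plus 3 source currents (L1, L2, V1)
R1: Y=0.01325 on G[0,5]
I1: z[4]−=0.0191, z[5]+=0.0191
C1: Y=0.000 on G[3,5]
R2: Y=0.04255 on G[1,0]
R3: Y=0.0008000 on G[2,3]
R4: Y=0.0003546 on G[5,1]
I2: z[1]−=1.82, z[3]+=1.82
R5: Y=0.1582 on G[1,5]
R6: Y=0.7634 on G[0,2]
L1: row V5−V3=0, i_L1 at 5,3
R7: Y=0.0001883 on G[3,4]
R8: Y=0.2639 on G[0,4]
R9: Y=0.0008264 on G[0,4]
L2: row V2−V1=0, i_L2 at 2,1
R10: Y=0.0007692 on G[2,0]
C2: Y=0.000 on G[2,1]
R11: Y=0.002660 on G[3,0]
C3: Y=0.000 on G[4,5]
V1: row V2−V3=4.24, i_V1 at 2,3
solve → V1=0.1061, V2=0.1061, V3=-4.134, V4=-0.07505, V5=-4.134
aux → i_L1=0.7462, i_L2=2.497, i_V1=-2.581

-0.07505 V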